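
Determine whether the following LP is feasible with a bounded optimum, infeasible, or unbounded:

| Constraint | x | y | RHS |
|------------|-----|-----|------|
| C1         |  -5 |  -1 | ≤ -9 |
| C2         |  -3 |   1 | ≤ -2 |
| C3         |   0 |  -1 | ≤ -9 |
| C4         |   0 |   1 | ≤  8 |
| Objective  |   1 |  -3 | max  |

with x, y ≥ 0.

Infeasible (no feasible solution exists)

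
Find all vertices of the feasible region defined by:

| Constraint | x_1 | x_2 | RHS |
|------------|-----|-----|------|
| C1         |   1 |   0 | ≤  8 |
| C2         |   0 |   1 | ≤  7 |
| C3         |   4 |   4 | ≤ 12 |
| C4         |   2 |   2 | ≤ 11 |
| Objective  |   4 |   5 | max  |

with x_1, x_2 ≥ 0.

(0, 0), (3, 0), (0, 3)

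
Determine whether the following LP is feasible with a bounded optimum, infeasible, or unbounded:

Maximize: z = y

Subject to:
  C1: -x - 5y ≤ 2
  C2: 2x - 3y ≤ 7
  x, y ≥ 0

Unbounded (objective can increase without bound)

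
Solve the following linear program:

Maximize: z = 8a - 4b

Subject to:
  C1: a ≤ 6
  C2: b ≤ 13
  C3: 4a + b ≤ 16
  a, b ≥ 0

Evaluate the objective at each vertex of the feasible region:
  z(0, 0) = 0
  z(4, 0) = 32  ←
  z(0.75, 13) = -46
  z(0, 13) = -52
The maximum is at a = 4, b = 0.

a = 4, b = 0, z = 32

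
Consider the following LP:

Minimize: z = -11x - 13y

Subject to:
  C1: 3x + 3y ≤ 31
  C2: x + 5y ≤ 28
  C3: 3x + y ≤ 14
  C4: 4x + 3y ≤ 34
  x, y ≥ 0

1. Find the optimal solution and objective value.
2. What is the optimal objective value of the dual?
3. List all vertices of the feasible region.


1. x = 3, y = 5, z = -98
2. -98
3. (0, 0), (4.667, 0), (3, 5), (0, 5.6)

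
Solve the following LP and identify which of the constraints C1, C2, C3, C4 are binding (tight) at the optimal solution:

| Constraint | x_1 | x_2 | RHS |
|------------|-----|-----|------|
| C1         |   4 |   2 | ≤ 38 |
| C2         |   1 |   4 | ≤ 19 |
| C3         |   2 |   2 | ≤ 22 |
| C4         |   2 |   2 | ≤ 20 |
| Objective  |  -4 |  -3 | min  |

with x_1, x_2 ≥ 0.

At x_1 = 9, x_2 = 1, compute slack b - a·x for each constraint:
  C1: 38 − 38 = 0  (binding)
  C2: 19 − 13 = 6  (slack)
  C3: 22 − 20 = 2  (slack)
  C4: 20 − 20 = 0  (binding)

Optimal: x_1 = 9, x_2 = 1
Binding: C1, C4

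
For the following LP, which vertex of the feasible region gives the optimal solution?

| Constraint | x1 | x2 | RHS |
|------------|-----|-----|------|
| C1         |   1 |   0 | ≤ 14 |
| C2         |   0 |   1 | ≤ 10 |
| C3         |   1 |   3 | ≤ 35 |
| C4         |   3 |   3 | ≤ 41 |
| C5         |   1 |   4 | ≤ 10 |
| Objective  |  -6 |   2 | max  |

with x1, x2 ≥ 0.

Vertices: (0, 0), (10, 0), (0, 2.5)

Evaluate the objective at each vertex of the feasible region:
  z(0, 0) = 0
  z(10, 0) = -60
  z(0, 2.5) = 5  ←
The maximum is at x1 = 0, x2 = 2.5.

(0, 2.5)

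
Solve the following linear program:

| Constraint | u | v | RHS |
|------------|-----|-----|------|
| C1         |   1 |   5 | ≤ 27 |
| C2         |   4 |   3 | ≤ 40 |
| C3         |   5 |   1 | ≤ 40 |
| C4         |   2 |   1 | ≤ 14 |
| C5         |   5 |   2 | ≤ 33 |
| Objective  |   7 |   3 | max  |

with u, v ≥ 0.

Evaluate the objective at each vertex of the feasible region:
  z(0, 0) = 0
  z(6.6, 0) = 46.2
  z(5, 4) = 47  ←
  z(4.778, 4.444) = 46.78
  z(0, 5.4) = 16.2
The maximum is at u = 5, v = 4.

u = 5, v = 4, z = 47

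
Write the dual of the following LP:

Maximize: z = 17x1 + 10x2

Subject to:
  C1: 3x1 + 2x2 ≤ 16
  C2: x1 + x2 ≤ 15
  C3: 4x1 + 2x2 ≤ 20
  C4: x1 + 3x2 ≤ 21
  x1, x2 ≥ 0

Primal max cᵀx s.t. Ax ≤ b, x ≥ 0  →  Dual min bᵀy s.t. Aᵀy ≥ c, y ≥ 0.

Minimize: z = 16y1 + 15y2 + 20y3 + 21y4

Subject to:
  3y1 + y2 + 4y3 + y4 ≥ 17
  2y1 + y2 + 2y3 + 3y4 ≥ 10
  y1, y2, y3, y4 ≥ 0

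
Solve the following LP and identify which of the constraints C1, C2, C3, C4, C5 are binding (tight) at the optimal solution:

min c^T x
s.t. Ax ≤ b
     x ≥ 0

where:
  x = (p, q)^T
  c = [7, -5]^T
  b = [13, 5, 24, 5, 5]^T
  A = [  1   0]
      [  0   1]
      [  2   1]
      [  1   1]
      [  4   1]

At p = 0, q = 5, compute slack b - a·x for each constraint:
  C1: 13 − 0 = 13  (slack)
  C2: 5 − 5 = 0  (binding)
  C3: 24 − 5 = 19  (slack)
  C4: 5 − 5 = 0  (binding)
  C5: 5 − 5 = 0  (binding)

Optimal: p = 0, q = 5
Binding: C2, C4, C5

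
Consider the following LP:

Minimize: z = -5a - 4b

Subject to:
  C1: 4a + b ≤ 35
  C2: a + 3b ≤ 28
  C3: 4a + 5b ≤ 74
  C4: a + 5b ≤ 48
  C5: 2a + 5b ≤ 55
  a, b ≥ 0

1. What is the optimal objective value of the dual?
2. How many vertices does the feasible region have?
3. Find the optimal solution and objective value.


1. -63
2. 4
3. a = 7, b = 7, z = -63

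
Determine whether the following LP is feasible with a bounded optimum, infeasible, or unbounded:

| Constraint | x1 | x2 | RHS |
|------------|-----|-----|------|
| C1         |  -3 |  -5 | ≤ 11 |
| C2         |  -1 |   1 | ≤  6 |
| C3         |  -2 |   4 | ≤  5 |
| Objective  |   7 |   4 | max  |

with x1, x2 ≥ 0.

Unbounded (objective can increase without bound)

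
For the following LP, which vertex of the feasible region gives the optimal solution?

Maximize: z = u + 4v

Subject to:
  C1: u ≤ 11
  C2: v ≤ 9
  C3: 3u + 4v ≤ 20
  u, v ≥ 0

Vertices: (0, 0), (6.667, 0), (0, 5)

Evaluate the objective at each vertex of the feasible region:
  z(0, 0) = 0
  z(6.667, 0) = 6.667
  z(0, 5) = 20  ←
The maximum is at u = 0, v = 5.

(0, 5)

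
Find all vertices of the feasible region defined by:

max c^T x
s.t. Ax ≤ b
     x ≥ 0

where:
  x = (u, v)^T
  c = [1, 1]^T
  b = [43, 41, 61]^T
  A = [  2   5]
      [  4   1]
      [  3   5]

(0, 0), (10.25, 0), (9, 5), (0, 8.6)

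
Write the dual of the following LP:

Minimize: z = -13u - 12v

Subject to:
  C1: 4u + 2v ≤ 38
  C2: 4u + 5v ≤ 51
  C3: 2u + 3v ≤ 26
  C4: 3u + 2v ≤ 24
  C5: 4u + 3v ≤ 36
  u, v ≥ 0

Primal min cᵀx s.t. Ax ≤ b, x ≥ 0  →  Dual max −bᵀy s.t. Aᵀy ≥ −c, y ≥ 0.

Maximize: z = -38y1 - 51y2 - 26y3 - 24y4 - 36y5

Subject to:
  4y1 + 4y2 + 2y3 + 3y4 + 4y5 ≥ 13
  2y1 + 5y2 + 3y3 + 2y4 + 3y5 ≥ 12
  y1, y2, y3, y4, y5 ≥ 0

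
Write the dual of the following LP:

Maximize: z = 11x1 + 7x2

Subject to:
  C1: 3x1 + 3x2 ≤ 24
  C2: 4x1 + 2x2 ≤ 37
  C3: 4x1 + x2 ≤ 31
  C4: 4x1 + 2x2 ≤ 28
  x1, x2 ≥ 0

Primal max cᵀx s.t. Ax ≤ b, x ≥ 0  →  Dual min bᵀy s.t. Aᵀy ≥ c, y ≥ 0.

Minimize: z = 24y1 + 37y2 + 31y3 + 28y4

Subject to:
  3y1 + 4y2 + 4y3 + 4y4 ≥ 11
  3y1 + 2y2 + y3 + 2y4 ≥ 7
  y1, y2, y3, y4 ≥ 0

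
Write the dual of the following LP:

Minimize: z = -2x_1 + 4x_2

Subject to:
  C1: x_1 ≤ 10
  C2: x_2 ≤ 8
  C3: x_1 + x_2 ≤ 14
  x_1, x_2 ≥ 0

Primal min cᵀx s.t. Ax ≤ b, x ≥ 0  →  Dual max −bᵀy s.t. Aᵀy ≥ −c, y ≥ 0.

Maximize: z = -10y1 - 8y2 - 14y3

Subject to:
  y1 + y3 ≥ 2
  y2 + y3 ≥ -4
  y1, y2, y3 ≥ 0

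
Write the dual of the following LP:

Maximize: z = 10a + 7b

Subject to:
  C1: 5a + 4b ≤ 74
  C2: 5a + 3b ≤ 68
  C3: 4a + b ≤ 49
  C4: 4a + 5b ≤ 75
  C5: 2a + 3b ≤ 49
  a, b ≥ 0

Primal max cᵀx s.t. Ax ≤ b, x ≥ 0  →  Dual min bᵀy s.t. Aᵀy ≥ c, y ≥ 0.

Minimize: z = 74y1 + 68y2 + 49y3 + 75y4 + 49y5

Subject to:
  5y1 + 5y2 + 4y3 + 4y4 + 2y5 ≥ 10
  4y1 + 3y2 + y3 + 5y4 + 3y5 ≥ 7
  y1, y2, y3, y4, y5 ≥ 0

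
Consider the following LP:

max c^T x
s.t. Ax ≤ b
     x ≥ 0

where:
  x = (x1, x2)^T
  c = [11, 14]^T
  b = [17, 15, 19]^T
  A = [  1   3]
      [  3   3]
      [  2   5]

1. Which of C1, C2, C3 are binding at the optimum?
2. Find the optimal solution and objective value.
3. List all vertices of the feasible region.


1. C2, C3
2. x1 = 2, x2 = 3, z = 64
3. (0, 0), (5, 0), (2, 3), (0, 3.8)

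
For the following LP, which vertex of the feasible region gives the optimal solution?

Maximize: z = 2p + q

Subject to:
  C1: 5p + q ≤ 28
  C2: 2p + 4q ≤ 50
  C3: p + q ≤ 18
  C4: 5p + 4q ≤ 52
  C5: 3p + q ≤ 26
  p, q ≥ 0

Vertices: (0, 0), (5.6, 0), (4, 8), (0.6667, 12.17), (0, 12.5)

Evaluate the objective at each vertex of the feasible region:
  z(0, 0) = 0
  z(5.6, 0) = 11.2
  z(4, 8) = 16  ←
  z(0.6667, 12.17) = 13.5
  z(0, 12.5) = 12.5
The maximum is at p = 4, q = 8.

(4, 8)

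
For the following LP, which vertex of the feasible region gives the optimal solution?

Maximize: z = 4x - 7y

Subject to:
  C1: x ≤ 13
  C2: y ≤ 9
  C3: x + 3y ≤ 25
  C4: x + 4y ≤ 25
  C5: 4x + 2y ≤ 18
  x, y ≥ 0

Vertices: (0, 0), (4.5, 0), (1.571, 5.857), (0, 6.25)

Evaluate the objective at each vertex of the feasible region:
  z(0, 0) = 0
  z(4.5, 0) = 18  ←
  z(1.571, 5.857) = -34.71
  z(0, 6.25) = -43.75
The maximum is at x = 4.5, y = 0.

(4.5, 0)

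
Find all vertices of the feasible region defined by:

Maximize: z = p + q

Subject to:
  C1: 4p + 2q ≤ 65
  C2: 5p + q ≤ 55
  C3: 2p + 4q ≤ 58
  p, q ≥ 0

(0, 0), (11, 0), (9, 10), (0, 14.5)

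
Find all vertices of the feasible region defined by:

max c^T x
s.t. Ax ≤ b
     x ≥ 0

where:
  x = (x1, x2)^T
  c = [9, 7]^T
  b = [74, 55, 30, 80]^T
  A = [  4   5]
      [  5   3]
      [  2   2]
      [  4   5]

(0, 0), (11, 0), (5, 10), (1, 14), (0, 14.8)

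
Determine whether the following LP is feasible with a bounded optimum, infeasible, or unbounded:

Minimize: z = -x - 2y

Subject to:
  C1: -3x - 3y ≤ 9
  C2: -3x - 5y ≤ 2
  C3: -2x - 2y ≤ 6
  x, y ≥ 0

Unbounded (objective can decrease without bound)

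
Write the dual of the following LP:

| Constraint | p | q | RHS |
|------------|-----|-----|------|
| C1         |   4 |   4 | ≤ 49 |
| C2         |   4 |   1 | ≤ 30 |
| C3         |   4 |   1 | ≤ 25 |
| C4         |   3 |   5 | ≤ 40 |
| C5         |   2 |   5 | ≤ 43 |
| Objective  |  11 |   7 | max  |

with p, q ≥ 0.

Primal max cᵀx s.t. Ax ≤ b, x ≥ 0  →  Dual min bᵀy s.t. Aᵀy ≥ c, y ≥ 0.

Minimize: z = 49y1 + 30y2 + 25y3 + 40y4 + 43y5

Subject to:
  4y1 + 4y2 + 4y3 + 3y4 + 2y5 ≥ 11
  4y1 + y2 + y3 + 5y4 + 5y5 ≥ 7
  y1, y2, y3, y4, y5 ≥ 0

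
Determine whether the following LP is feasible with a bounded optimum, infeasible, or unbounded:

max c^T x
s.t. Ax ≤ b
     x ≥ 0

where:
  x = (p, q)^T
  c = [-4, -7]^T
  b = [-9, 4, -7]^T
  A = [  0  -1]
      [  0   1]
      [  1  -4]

Infeasible (no feasible solution exists)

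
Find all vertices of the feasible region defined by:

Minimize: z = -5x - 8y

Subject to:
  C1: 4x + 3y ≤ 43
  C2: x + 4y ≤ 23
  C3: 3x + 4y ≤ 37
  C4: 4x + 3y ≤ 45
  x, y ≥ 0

(0, 0), (10.75, 0), (8.714, 2.714), (7, 4), (0, 5.75)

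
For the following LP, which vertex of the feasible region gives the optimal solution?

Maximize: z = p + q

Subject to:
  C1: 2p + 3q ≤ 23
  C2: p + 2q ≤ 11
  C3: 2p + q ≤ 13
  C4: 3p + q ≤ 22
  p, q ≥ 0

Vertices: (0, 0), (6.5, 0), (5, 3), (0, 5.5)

Evaluate the objective at each vertex of the feasible region:
  z(0, 0) = 0
  z(6.5, 0) = 6.5
  z(5, 3) = 8  ←
  z(0, 5.5) = 5.5
The maximum is at p = 5, q = 3.

(5, 3)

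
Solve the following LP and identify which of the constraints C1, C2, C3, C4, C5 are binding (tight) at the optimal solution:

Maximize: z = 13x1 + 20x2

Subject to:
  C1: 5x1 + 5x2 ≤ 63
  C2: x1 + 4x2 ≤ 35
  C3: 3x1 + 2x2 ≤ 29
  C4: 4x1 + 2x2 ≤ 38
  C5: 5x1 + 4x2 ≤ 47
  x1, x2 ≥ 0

At x1 = 3, x2 = 8, compute slack b - a·x for each constraint:
  C1: 63 − 55 = 8  (slack)
  C2: 35 − 35 = 0  (binding)
  C3: 29 − 25 = 4  (slack)
  C4: 38 − 28 = 10  (slack)
  C5: 47 − 47 = 0  (binding)

Optimal: x1 = 3, x2 = 8
Binding: C2, C5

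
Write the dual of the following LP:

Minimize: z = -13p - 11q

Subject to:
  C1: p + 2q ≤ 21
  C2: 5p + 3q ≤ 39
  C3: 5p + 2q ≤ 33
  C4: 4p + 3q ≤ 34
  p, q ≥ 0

Primal min cᵀx s.t. Ax ≤ b, x ≥ 0  →  Dual max −bᵀy s.t. Aᵀy ≥ −c, y ≥ 0.

Maximize: z = -21y1 - 39y2 - 33y3 - 34y4

Subject to:
  y1 + 5y2 + 5y3 + 4y4 ≥ 13
  2y1 + 3y2 + 2y3 + 3y4 ≥ 11
  y1, y2, y3, y4 ≥ 0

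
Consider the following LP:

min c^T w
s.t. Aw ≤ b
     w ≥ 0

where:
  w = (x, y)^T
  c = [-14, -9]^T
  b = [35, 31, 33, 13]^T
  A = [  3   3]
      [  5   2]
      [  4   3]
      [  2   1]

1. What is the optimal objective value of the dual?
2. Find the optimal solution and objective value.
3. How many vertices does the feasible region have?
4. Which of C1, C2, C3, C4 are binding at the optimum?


1. -105
2. x = 3, y = 7, z = -105
3. 5
4. C3, C4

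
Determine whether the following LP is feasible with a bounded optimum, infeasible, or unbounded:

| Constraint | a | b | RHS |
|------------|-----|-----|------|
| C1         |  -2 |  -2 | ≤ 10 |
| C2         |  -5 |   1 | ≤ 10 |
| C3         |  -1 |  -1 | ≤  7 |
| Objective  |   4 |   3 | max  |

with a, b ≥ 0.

Unbounded (objective can increase without bound)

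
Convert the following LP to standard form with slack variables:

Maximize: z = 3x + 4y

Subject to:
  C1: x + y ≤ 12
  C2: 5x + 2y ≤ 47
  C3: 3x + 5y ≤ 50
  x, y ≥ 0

max z = 3x + 4y

s.t.
  x + y + s1 = 12
  5x + 2y + s2 = 47
  3x + 5y + s3 = 50
  x, y, s1, s2, s3 ≥ 0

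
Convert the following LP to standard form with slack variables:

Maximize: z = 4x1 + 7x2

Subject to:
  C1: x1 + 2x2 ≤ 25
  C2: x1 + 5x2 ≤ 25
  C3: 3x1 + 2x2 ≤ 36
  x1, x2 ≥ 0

max z = 4x1 + 7x2

s.t.
  x1 + 2x2 + s1 = 25
  x1 + 5x2 + s2 = 25
  3x1 + 2x2 + s3 = 36
  x1, x2, s1, s2, s3 ≥ 0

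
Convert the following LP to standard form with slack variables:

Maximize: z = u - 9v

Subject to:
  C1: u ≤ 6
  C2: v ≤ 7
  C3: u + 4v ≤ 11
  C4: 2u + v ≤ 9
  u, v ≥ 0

max z = u - 9v

s.t.
  u + s1 = 6
  v + s2 = 7
  u + 4v + s3 = 11
  2u + v + s4 = 9
  u, v, s1, s2, s3, s4 ≥ 0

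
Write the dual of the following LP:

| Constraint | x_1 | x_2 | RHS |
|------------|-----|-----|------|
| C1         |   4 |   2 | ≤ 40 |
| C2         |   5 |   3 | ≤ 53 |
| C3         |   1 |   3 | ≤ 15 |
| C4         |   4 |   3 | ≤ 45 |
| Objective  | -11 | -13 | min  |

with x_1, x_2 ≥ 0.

Primal min cᵀx s.t. Ax ≤ b, x ≥ 0  →  Dual max −bᵀy s.t. Aᵀy ≥ −c, y ≥ 0.

Maximize: z = -40y1 - 53y2 - 15y3 - 45y4

Subject to:
  4y1 + 5y2 + y3 + 4y4 ≥ 11
  2y1 + 3y2 + 3y3 + 3y4 ≥ 13
  y1, y2, y3, y4 ≥ 0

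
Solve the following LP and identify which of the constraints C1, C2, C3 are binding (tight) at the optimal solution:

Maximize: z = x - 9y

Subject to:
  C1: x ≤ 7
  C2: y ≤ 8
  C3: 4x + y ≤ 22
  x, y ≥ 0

At x = 5.5, y = 0, compute slack b - a·x for each constraint:
  C1: 7 − 5.5 = 1.5  (slack)
  C2: 8 − 0 = 8  (slack)
  C3: 22 − 22 = 0  (binding)

Optimal: x = 5.5, y = 0
Binding: C3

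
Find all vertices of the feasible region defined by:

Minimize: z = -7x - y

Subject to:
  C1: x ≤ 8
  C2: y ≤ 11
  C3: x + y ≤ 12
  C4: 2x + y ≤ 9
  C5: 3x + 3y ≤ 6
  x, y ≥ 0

(0, 0), (2, 0), (0, 2)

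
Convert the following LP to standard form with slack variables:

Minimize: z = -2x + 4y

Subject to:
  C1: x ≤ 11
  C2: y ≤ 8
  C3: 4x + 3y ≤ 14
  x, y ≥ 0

min z = -2x + 4y

s.t.
  x + s1 = 11
  y + s2 = 8
  4x + 3y + s3 = 14
  x, y, s1, s2, s3 ≥ 0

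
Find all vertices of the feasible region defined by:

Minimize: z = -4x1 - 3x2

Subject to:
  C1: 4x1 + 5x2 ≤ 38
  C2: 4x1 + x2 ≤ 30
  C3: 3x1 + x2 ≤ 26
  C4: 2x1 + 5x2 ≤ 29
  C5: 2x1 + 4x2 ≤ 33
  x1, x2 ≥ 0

(0, 0), (7.5, 0), (7, 2), (4.5, 4), (0, 5.8)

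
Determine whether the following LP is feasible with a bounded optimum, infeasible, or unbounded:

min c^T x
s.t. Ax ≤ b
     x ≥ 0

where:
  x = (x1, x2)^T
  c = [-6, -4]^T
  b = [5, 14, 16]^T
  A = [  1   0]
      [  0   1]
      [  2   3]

Feasible with a bounded optimal solution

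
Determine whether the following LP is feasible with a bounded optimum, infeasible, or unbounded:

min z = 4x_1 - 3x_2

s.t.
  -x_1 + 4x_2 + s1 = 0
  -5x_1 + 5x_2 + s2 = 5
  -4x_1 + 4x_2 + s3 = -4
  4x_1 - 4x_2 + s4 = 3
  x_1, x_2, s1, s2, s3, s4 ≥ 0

Infeasible (no feasible solution exists)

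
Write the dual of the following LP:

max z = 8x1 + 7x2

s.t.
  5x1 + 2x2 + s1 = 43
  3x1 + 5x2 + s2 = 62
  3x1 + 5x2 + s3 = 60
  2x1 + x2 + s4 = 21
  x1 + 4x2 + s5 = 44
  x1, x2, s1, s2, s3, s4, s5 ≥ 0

Primal max cᵀx s.t. Ax ≤ b, x ≥ 0  →  Dual min bᵀy s.t. Aᵀy ≥ c, y ≥ 0.

Minimize: z = 43y1 + 62y2 + 60y3 + 21y4 + 44y5

Subject to:
  5y1 + 3y2 + 3y3 + 2y4 + y5 ≥ 8
  2y1 + 5y2 + 5y3 + y4 + 4y5 ≥ 7
  y1, y2, y3, y4, y5 ≥ 0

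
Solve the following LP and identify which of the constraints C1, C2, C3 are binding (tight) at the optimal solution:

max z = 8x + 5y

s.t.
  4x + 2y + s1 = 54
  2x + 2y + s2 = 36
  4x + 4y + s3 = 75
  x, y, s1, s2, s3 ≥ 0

At x = 9, y = 9, compute slack b - a·x for each constraint:
  C1: 54 − 54 = 0  (binding)
  C2: 36 − 36 = 0  (binding)
  C3: 75 − 72 = 3  (slack)

Optimal: x = 9, y = 9
Binding: C1, C2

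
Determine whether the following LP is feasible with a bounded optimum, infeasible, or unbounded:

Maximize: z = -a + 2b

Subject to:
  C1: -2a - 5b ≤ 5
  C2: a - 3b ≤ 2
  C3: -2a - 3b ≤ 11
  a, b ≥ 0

Unbounded (objective can increase without bound)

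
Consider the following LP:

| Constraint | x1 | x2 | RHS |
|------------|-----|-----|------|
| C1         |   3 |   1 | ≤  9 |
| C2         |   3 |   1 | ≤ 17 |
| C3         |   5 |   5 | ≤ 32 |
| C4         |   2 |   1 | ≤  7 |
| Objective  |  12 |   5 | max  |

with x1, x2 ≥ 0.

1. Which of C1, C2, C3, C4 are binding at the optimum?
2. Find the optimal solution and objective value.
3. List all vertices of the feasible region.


1. C1, C4
2. x1 = 2, x2 = 3, z = 39
3. (0, 0), (3, 0), (2, 3), (0.6, 5.8), (0, 6.4)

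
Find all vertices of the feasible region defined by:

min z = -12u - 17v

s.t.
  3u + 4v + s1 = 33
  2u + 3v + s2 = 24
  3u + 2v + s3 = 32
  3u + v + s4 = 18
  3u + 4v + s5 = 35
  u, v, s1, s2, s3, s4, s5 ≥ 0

(0, 0), (6, 0), (4.333, 5), (3, 6), (0, 8)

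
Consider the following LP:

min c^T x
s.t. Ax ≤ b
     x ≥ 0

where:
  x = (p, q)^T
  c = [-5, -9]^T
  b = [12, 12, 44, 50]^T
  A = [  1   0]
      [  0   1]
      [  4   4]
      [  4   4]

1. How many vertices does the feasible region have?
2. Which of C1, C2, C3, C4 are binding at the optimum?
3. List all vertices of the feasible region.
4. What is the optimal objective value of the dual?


1. 3
2. C3
3. (0, 0), (11, 0), (0, 11)
4. -99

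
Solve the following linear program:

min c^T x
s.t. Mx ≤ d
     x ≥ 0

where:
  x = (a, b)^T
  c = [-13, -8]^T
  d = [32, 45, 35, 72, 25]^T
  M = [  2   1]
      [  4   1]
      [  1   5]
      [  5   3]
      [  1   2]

Evaluate the objective at each vertex of the feasible region:
  z(0, 0) = 0
  z(11.25, 0) = -146.2
  z(10, 5) = -170  ←
  z(0, 7) = -56
The minimum is at a = 10, b = 5.

a = 10, b = 5, z = -170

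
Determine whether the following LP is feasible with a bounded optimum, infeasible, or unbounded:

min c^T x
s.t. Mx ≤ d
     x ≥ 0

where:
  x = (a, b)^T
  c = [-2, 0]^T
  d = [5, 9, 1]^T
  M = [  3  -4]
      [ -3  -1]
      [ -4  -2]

Unbounded (objective can decrease without bound)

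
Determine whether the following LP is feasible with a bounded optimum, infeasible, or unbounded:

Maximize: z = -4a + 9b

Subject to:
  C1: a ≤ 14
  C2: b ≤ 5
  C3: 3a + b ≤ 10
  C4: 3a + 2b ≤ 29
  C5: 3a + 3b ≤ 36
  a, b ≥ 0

Feasible with a bounded optimal solution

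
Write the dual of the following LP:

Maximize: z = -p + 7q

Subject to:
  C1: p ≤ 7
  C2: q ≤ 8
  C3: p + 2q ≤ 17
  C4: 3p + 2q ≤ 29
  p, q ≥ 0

Primal max cᵀx s.t. Ax ≤ b, x ≥ 0  →  Dual min bᵀy s.t. Aᵀy ≥ c, y ≥ 0.

Minimize: z = 7y1 + 8y2 + 17y3 + 29y4

Subject to:
  y1 + y3 + 3y4 ≥ -1
  y2 + 2y3 + 2y4 ≥ 7
  y1, y2, y3, y4 ≥ 0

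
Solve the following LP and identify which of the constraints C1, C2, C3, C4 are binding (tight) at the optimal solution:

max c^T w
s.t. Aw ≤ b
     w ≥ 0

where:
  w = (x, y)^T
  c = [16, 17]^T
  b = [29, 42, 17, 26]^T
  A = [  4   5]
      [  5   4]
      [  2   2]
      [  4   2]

At x = 6, y = 1, compute slack b - a·x for each constraint:
  C1: 29 − 29 = 0  (binding)
  C2: 42 − 34 = 8  (slack)
  C3: 17 − 14 = 3  (slack)
  C4: 26 − 26 = 0  (binding)

Optimal: x = 6, y = 1
Binding: C1, C4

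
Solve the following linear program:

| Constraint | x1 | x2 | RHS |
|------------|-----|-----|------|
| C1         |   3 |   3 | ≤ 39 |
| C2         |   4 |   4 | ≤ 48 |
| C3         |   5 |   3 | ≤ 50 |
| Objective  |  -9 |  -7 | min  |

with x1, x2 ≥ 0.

Evaluate the objective at each vertex of the feasible region:
  z(0, 0) = 0
  z(10, 0) = -90
  z(7, 5) = -98  ←
  z(0, 12) = -84
The minimum is at x1 = 7, x2 = 5.

x1 = 7, x2 = 5, z = -98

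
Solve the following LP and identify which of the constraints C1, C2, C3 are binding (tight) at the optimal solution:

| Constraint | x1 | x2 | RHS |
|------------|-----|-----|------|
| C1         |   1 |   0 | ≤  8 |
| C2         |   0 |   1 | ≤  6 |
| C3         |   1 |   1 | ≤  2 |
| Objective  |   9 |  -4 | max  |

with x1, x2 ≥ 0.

At x1 = 2, x2 = 0, compute slack b - a·x for each constraint:
  C1: 8 − 2 = 6  (slack)
  C2: 6 − 0 = 6  (slack)
  C3: 2 − 2 = 0  (binding)

Optimal: x1 = 2, x2 = 0
Binding: C3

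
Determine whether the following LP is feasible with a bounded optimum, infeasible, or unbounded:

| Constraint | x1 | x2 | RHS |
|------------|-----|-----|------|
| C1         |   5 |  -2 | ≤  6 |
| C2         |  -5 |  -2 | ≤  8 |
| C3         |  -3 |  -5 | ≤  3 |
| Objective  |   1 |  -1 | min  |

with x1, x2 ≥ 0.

Unbounded (objective can decrease without bound)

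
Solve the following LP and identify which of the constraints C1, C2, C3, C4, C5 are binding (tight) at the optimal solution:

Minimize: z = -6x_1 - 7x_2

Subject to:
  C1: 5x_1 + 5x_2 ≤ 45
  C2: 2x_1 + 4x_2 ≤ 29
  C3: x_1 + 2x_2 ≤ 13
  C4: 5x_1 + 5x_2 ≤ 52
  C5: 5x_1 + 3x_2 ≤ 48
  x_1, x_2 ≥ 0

At x_1 = 5, x_2 = 4, compute slack b - a·x for each constraint:
  C1: 45 − 45 = 0  (binding)
  C2: 29 − 26 = 3  (slack)
  C3: 13 − 13 = 0  (binding)
  C4: 52 − 45 = 7  (slack)
  C5: 48 − 37 = 11  (slack)

Optimal: x_1 = 5, x_2 = 4
Binding: C1, C3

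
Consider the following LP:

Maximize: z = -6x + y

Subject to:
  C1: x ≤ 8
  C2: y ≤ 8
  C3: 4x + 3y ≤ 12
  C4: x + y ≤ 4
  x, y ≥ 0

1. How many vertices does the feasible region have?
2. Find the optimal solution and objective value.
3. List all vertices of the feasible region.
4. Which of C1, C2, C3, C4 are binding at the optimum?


1. 3
2. x = 0, y = 4, z = 4
3. (0, 0), (3, 0), (0, 4)
4. C3, C4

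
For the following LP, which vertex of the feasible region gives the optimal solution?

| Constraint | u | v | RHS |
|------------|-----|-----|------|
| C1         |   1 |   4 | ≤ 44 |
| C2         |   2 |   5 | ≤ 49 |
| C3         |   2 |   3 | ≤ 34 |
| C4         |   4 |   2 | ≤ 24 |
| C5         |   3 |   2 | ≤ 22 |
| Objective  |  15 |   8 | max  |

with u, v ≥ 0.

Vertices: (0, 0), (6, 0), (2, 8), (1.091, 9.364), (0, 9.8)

Evaluate the objective at each vertex of the feasible region:
  z(0, 0) = 0
  z(6, 0) = 90
  z(2, 8) = 94  ←
  z(1.091, 9.364) = 91.27
  z(0, 9.8) = 78.4
The maximum is at u = 2, v = 8.

(2, 8)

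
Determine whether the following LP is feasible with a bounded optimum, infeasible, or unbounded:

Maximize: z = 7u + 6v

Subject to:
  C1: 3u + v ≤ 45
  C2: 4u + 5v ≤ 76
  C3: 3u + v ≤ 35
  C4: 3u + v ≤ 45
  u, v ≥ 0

Feasible with a bounded optimal solution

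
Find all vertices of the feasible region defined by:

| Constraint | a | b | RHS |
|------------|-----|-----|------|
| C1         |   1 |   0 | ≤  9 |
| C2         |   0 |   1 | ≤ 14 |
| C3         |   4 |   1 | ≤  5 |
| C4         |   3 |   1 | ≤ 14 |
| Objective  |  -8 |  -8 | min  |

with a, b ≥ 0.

(0, 0), (1.25, 0), (0, 5)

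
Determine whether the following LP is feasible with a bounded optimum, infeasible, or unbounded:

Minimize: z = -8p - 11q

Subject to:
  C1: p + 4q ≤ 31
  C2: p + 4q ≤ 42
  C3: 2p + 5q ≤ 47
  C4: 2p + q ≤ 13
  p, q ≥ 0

Feasible with a bounded optimal solution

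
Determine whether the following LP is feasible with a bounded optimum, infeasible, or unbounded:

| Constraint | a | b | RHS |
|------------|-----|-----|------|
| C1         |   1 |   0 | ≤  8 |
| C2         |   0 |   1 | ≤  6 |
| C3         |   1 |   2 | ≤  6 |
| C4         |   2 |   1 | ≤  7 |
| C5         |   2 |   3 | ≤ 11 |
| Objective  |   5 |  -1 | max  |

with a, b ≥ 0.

Feasible with a bounded optimal solution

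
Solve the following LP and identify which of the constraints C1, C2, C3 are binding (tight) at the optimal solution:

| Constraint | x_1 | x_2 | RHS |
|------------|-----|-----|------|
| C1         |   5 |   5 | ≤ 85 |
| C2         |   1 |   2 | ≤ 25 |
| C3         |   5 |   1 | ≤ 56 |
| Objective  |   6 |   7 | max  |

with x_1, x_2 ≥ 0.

At x_1 = 9, x_2 = 8, compute slack b - a·x for each constraint:
  C1: 85 − 85 = 0  (binding)
  C2: 25 − 25 = 0  (binding)
  C3: 56 − 53 = 3  (slack)

Optimal: x_1 = 9, x_2 = 8
Binding: C1, C2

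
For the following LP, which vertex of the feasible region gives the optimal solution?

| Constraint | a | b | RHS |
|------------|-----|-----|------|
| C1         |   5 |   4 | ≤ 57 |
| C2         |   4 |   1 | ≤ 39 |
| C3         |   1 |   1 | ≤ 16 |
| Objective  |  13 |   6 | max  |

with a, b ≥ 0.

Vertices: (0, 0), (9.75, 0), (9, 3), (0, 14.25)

Evaluate the objective at each vertex of the feasible region:
  z(0, 0) = 0
  z(9.75, 0) = 126.8
  z(9, 3) = 135  ←
  z(0, 14.25) = 85.5
The maximum is at a = 9, b = 3.

(9, 3)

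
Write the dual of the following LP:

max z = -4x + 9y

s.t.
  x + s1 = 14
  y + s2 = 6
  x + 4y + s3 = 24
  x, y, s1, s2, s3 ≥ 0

Primal max cᵀx s.t. Ax ≤ b, x ≥ 0  →  Dual min bᵀy s.t. Aᵀy ≥ c, y ≥ 0.

Minimize: z = 14y1 + 6y2 + 24y3

Subject to:
  y1 + y3 ≥ -4
  y2 + 4y3 ≥ 9
  y1, y2, y3 ≥ 0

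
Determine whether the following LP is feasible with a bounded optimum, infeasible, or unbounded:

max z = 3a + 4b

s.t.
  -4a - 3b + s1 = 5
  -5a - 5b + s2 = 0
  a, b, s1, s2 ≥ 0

Unbounded (objective can increase without bound)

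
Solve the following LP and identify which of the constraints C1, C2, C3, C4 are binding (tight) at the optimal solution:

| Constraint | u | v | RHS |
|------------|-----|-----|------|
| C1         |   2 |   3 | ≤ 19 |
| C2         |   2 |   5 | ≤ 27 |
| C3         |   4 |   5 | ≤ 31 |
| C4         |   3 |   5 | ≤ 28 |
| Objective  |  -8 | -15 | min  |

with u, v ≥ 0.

At u = 1, v = 5, compute slack b - a·x for each constraint:
  C1: 19 − 17 = 2  (slack)
  C2: 27 − 27 = 0  (binding)
  C3: 31 − 29 = 2  (slack)
  C4: 28 − 28 = 0  (binding)

Optimal: u = 1, v = 5
Binding: C2, C4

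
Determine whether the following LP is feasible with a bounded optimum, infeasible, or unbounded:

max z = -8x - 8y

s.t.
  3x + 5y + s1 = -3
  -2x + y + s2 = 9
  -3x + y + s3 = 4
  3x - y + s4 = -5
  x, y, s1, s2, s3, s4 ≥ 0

Infeasible (no feasible solution exists)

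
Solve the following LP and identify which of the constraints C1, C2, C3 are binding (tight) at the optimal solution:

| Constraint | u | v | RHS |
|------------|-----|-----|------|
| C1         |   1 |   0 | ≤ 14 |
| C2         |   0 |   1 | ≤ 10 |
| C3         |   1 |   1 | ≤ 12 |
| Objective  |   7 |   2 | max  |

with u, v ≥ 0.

At u = 12, v = 0, compute slack b - a·x for each constraint:
  C1: 14 − 12 = 2  (slack)
  C2: 10 − 0 = 10  (slack)
  C3: 12 − 12 = 0  (binding)

Optimal: u = 12, v = 0
Binding: C3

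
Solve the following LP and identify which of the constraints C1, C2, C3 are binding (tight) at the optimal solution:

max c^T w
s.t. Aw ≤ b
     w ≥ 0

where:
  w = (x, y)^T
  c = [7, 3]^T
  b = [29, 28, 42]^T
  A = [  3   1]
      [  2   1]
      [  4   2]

At x = 8, y = 5, compute slack b - a·x for each constraint:
  C1: 29 − 29 = 0  (binding)
  C2: 28 − 21 = 7  (slack)
  C3: 42 − 42 = 0  (binding)

Optimal: x = 8, y = 5
Binding: C1, C3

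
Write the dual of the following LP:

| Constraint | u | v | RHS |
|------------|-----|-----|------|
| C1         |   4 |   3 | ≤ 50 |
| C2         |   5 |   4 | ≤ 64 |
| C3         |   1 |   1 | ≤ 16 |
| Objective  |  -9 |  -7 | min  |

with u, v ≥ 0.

Primal min cᵀx s.t. Ax ≤ b, x ≥ 0  →  Dual max −bᵀy s.t. Aᵀy ≥ −c, y ≥ 0.

Maximize: z = -50y1 - 64y2 - 16y3

Subject to:
  4y1 + 5y2 + y3 ≥ 9
  3y1 + 4y2 + y3 ≥ 7
  y1, y2, y3 ≥ 0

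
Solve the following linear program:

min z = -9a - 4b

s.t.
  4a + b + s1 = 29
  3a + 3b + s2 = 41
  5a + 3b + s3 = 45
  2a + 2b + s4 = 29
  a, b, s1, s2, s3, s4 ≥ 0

Evaluate the objective at each vertex of the feasible region:
  z(0, 0) = 0
  z(7.25, 0) = -65.25
  z(6, 5) = -74  ←
  z(2, 11.67) = -64.67
  z(0, 13.67) = -54.67
The minimum is at a = 6, b = 5.

a = 6, b = 5, z = -74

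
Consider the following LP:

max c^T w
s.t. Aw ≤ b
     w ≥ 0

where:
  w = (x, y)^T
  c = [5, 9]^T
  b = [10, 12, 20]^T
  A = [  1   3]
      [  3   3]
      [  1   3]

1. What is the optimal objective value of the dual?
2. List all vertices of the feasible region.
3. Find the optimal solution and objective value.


1. 32
2. (0, 0), (4, 0), (1, 3), (0, 3.333)
3. x = 1, y = 3, z = 32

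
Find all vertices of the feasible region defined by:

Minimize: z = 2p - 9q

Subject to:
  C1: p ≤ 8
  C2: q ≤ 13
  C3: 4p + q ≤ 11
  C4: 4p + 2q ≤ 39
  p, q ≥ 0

(0, 0), (2.75, 0), (0, 11)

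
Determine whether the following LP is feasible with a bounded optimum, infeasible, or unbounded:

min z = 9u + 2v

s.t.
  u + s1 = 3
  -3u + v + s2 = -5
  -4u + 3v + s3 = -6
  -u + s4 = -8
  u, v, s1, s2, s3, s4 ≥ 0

Infeasible (no feasible solution exists)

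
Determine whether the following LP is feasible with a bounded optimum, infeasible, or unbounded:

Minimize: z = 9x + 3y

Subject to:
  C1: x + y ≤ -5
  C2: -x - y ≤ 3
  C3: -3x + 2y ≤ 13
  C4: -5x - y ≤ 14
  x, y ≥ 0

Infeasible (no feasible solution exists)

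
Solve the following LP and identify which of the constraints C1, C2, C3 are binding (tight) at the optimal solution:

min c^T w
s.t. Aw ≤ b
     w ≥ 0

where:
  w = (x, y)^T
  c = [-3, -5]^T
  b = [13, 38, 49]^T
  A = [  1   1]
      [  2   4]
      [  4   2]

At x = 7, y = 6, compute slack b - a·x for each constraint:
  C1: 13 − 13 = 0  (binding)
  C2: 38 − 38 = 0  (binding)
  C3: 49 − 40 = 9  (slack)

Optimal: x = 7, y = 6
Binding: C1, C2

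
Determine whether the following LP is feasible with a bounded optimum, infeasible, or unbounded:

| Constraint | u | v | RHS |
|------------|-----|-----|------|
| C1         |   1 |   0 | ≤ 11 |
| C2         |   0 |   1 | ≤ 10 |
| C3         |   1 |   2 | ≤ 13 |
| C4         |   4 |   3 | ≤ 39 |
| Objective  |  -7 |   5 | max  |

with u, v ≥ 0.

Feasible with a bounded optimal solution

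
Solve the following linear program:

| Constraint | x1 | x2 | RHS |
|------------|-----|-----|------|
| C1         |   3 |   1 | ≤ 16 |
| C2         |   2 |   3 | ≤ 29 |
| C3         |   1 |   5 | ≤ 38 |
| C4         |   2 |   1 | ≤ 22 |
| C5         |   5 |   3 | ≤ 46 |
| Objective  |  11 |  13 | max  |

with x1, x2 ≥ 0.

Evaluate the objective at each vertex of the feasible region:
  z(0, 0) = 0
  z(5.333, 0) = 58.67
  z(3, 7) = 124  ←
  z(0, 7.6) = 98.8
The maximum is at x1 = 3, x2 = 7.

x1 = 3, x2 = 7, z = 124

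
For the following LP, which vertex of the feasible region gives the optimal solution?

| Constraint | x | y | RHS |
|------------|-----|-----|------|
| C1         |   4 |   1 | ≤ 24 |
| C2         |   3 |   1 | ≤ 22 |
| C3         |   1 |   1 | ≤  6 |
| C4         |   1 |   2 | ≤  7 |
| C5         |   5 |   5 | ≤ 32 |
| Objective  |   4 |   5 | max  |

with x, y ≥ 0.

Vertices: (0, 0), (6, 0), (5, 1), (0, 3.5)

Evaluate the objective at each vertex of the feasible region:
  z(0, 0) = 0
  z(6, 0) = 24
  z(5, 1) = 25  ←
  z(0, 3.5) = 17.5
The maximum is at x = 5, y = 1.

(5, 1)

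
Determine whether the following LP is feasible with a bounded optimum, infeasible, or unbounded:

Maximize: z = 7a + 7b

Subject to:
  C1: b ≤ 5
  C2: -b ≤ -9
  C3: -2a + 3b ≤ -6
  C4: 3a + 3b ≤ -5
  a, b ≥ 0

Infeasible (no feasible solution exists)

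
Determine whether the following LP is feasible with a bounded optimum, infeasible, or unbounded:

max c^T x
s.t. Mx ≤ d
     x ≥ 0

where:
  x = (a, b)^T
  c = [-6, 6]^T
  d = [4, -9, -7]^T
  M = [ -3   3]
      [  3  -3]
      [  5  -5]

Infeasible (no feasible solution exists)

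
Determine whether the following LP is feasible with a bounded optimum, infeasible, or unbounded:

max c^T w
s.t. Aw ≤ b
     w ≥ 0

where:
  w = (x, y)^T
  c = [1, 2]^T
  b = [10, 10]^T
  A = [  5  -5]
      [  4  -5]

Unbounded (objective can increase without bound)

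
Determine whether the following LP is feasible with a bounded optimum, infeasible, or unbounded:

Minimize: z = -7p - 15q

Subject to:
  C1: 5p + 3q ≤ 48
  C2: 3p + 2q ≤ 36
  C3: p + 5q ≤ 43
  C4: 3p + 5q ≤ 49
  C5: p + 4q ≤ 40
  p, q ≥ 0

Feasible with a bounded optimal solution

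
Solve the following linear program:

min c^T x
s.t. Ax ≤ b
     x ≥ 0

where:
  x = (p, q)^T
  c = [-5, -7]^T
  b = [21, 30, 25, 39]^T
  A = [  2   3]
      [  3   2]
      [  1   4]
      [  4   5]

Evaluate the objective at each vertex of the feasible region:
  z(0, 0) = 0
  z(9.75, 0) = -48.75
  z(6, 3) = -51  ←
  z(1.8, 5.8) = -49.6
  z(0, 6.25) = -43.75
The minimum is at p = 6, q = 3.

p = 6, q = 3, z = -51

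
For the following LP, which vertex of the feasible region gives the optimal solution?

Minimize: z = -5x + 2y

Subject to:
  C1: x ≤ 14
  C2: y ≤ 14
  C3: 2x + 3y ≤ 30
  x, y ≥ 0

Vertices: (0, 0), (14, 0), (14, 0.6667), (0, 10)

Evaluate the objective at each vertex of the feasible region:
  z(0, 0) = 0
  z(14, 0) = -70  ←
  z(14, 0.6667) = -68.67
  z(0, 10) = 20
The minimum is at x = 14, y = 0.

(14, 0)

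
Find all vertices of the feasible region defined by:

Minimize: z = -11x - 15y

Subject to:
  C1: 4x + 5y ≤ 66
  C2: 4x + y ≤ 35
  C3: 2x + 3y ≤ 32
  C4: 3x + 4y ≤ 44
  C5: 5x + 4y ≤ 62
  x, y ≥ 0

(0, 0), (8.75, 0), (7.385, 5.462), (4, 8), (0, 10.67)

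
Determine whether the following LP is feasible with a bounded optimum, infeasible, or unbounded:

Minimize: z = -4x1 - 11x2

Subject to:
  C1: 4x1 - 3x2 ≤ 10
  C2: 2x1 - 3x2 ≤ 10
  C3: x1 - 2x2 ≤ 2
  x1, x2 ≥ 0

Unbounded (objective can decrease without bound)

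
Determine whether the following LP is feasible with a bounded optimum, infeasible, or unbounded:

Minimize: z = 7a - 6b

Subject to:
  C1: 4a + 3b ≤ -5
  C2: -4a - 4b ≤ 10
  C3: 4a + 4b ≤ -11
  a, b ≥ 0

Infeasible (no feasible solution exists)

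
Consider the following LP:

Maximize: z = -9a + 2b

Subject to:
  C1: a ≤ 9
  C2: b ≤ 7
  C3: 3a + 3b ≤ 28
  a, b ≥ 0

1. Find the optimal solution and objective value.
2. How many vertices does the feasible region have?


1. a = 0, b = 7, z = 14
2. 5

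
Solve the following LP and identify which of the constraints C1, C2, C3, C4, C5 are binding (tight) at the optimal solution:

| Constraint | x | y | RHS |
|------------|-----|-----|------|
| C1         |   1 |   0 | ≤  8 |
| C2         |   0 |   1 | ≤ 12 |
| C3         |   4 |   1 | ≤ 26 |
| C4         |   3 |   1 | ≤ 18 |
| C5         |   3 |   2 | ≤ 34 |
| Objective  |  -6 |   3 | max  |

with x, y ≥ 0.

At x = 0, y = 12, compute slack b - a·x for each constraint:
  C1: 8 − 0 = 8  (slack)
  C2: 12 − 12 = 0  (binding)
  C3: 26 − 12 = 14  (slack)
  C4: 18 − 12 = 6  (slack)
  C5: 34 − 24 = 10  (slack)

Optimal: x = 0, y = 12
Binding: C2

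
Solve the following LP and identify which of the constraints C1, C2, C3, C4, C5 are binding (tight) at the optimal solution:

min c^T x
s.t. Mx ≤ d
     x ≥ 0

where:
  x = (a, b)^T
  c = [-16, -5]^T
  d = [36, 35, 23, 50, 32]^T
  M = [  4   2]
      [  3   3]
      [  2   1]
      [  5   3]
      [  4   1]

At a = 7, b = 4, compute slack b - a·x for each constraint:
  C1: 36 − 36 = 0  (binding)
  C2: 35 − 33 = 2  (slack)
  C3: 23 − 18 = 5  (slack)
  C4: 50 − 47 = 3  (slack)
  C5: 32 − 32 = 0  (binding)

Optimal: a = 7, b = 4
Binding: C1, C5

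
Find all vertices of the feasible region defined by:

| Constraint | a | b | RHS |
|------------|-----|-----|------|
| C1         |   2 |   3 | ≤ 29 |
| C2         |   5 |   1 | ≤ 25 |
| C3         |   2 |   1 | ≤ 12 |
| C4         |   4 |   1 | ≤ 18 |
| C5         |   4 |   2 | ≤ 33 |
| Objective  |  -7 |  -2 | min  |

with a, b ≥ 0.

(0, 0), (4.5, 0), (3, 6), (1.75, 8.5), (0, 9.667)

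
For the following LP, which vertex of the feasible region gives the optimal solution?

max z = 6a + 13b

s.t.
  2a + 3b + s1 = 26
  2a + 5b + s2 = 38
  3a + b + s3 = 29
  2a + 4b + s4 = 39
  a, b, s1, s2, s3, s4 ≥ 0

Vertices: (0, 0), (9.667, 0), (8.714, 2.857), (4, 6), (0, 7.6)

Evaluate the objective at each vertex of the feasible region:
  z(0, 0) = 0
  z(9.667, 0) = 58
  z(8.714, 2.857) = 89.43
  z(4, 6) = 102  ←
  z(0, 7.6) = 98.8
The maximum is at a = 4, b = 6.

(4, 6)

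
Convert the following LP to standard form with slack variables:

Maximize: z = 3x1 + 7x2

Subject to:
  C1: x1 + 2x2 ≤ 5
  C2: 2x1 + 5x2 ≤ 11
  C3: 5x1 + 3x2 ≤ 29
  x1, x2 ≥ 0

max z = 3x1 + 7x2

s.t.
  x1 + 2x2 + s1 = 5
  2x1 + 5x2 + s2 = 11
  5x1 + 3x2 + s3 = 29
  x1, x2, s1, s2, s3 ≥ 0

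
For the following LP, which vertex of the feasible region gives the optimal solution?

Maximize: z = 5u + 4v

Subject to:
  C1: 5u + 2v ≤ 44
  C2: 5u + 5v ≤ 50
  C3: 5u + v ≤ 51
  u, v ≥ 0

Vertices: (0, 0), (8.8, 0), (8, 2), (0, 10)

Evaluate the objective at each vertex of the feasible region:
  z(0, 0) = 0
  z(8.8, 0) = 44
  z(8, 2) = 48  ←
  z(0, 10) = 40
The maximum is at u = 8, v = 2.

(8, 2)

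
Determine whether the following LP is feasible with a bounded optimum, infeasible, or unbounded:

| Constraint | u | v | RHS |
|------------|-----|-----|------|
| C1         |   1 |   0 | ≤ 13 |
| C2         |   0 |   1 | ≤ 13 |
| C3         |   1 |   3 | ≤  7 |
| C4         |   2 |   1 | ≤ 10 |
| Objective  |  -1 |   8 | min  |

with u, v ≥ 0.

Feasible with a bounded optimal solution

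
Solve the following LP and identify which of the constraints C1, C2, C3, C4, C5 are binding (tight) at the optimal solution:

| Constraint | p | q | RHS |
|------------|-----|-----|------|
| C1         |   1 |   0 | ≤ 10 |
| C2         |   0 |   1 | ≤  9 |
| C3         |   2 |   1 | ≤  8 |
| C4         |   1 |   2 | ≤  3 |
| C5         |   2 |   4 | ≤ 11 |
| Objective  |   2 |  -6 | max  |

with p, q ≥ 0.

At p = 3, q = 0, compute slack b - a·x for each constraint:
  C1: 10 − 3 = 7  (slack)
  C2: 9 − 0 = 9  (slack)
  C3: 8 − 6 = 2  (slack)
  C4: 3 − 3 = 0  (binding)
  C5: 11 − 6 = 5  (slack)

Optimal: p = 3, q = 0
Binding: C4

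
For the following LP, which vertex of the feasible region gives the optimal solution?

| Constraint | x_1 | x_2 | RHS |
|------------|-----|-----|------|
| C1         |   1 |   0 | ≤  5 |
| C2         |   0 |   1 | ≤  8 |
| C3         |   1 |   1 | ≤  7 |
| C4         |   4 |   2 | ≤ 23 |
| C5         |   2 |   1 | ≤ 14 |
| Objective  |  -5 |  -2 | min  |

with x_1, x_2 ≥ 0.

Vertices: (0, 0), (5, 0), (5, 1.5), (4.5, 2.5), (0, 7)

Evaluate the objective at each vertex of the feasible region:
  z(0, 0) = 0
  z(5, 0) = -25
  z(5, 1.5) = -28  ←
  z(4.5, 2.5) = -27.5
  z(0, 7) = -14
The minimum is at x_1 = 5, x_2 = 1.5.

(5, 1.5)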